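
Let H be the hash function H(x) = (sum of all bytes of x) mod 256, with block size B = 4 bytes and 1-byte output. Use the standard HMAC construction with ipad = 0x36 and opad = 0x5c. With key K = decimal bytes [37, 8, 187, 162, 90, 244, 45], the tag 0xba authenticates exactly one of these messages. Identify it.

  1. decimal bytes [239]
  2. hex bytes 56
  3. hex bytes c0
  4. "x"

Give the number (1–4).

Key decimal bytes [37, 8, 187, 162, 90, 244, 45] = 25 08 bb a2 5a f4 2d is 7 bytes > B = 4, so hash it first: H(key) = 05, then zero-pad to 4 bytes: K' = 05 00 00 00.
K' ⊕ ipad = 33 36 36 36; K' ⊕ opad = 59 5c 5c 5c.
m1: inner = H(33 36 36 36 ef) = c4; tag = H(59 5c 5c 5c c4) = 31
m2: inner = H(33 36 36 36 56) = 2b; tag = H(59 5c 5c 5c 2b) = 98
m3: inner = H(33 36 36 36 c0) = 95; tag = H(59 5c 5c 5c 95) = 02
m4: inner = H(33 36 36 36 78) = 4d; tag = H(59 5c 5c 5c 4d) = ba ← matches

4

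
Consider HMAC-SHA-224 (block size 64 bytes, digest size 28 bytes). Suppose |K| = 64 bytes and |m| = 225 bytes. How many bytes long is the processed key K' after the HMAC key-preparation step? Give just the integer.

64

Key is 64 ≤ 64 bytes, zero-padded: |K'| = 64.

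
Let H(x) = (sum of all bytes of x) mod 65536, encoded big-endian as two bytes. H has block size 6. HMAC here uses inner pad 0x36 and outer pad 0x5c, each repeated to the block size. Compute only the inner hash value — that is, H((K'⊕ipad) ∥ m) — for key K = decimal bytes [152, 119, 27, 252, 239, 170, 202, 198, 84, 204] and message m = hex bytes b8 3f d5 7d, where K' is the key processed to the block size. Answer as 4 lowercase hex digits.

03aa

Key decimal bytes [152, 119, 27, 252, 239, 170, 202, 198, 84, 204] = 98 77 1b fc ef aa ca c6 54 cc is 10 bytes > B = 6, so hash it first: H(key) = 06 6f, then zero-pad to 6 bytes: K' = 06 6f 00 00 00 00.
K' ⊕ ipad = 30 59 36 36 36 36.
Inner input = 30 59 36 36 36 36 ∥ b8 3f d5 7d.
Inner hash: sum = 48+89+54+54+54+54+184+63+213+125 = 938 → 03 aa.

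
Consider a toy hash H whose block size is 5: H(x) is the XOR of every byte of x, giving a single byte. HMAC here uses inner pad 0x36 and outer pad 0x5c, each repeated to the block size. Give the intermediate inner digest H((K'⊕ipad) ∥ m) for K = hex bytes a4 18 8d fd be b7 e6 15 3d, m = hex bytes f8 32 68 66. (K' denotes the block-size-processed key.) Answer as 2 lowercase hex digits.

f9

Key hex bytes a4 18 8d fd be b7 e6 15 3d is 9 bytes > B = 5, so hash it first: H(key) = 0b, then zero-pad to 5 bytes: K' = 0b 00 00 00 00.
K' ⊕ ipad = 3d 36 36 36 36.
Inner input = 3d 36 36 36 36 ∥ f8 32 68 66.
Inner hash: XOR 3d⊕36⊕36⊕36⊕36⊕f8⊕32⊕68⊕66 = f9.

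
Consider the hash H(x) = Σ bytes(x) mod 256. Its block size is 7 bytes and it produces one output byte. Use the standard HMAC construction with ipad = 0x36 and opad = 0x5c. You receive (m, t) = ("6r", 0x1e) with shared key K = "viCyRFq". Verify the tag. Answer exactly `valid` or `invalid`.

Key "viCyRFq" = 76 69 43 79 52 46 71 is exactly B = 7 bytes: K' = 76 69 43 79 52 46 71.
K' ⊕ ipad = 40 5f 75 4f 64 70 47; K' ⊕ opad = 2a 35 1f 25 0e 1a 2d.
Inner hash: sum = 64+95+117+79+100+112+71+54+114 = 806; mod 256 = 38 → 26.
Outer hash (recomputed tag): sum = 42+53+31+37+14+26+45+38 = 286; mod 256 = 30 → 1e.
Recomputed tag = 1e; claimed = 1e → match.

valid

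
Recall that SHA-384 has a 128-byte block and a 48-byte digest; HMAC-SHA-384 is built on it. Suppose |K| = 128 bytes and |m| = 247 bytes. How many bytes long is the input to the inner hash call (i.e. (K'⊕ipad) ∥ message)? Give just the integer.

Key is 128 ≤ 128 bytes, zero-padded: |K'| = 128.
Inner input = (K'⊕ipad) ∥ m → 128 + 247 = 375 bytes.

375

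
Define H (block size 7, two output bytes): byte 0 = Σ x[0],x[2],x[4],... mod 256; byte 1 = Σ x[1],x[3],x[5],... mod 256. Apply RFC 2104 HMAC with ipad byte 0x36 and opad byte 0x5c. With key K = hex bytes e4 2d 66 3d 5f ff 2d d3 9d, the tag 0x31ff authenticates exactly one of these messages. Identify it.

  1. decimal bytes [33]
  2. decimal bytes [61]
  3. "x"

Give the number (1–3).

Key hex bytes e4 2d 66 3d 5f ff 2d d3 9d is 9 bytes > B = 7, so hash it first: H(key) = 73 3c, then zero-pad to 7 bytes: K' = 73 3c 00 00 00 00 00.
K' ⊕ ipad = 45 0a 36 36 36 36 36; K' ⊕ opad = 2f 60 5c 5c 5c 5c 5c.
m1: inner = H(45 0a 36 36 36 36 36 21) = e7 97; tag = H(2f 60 5c 5c 5c 5c 5c e7 97) = daff
m2: inner = H(45 0a 36 36 36 36 36 3d) = e7 b3; tag = H(2f 60 5c 5c 5c 5c 5c e7 b3) = f6ff
m3: inner = H(45 0a 36 36 36 36 36 78) = e7 ee; tag = H(2f 60 5c 5c 5c 5c 5c e7 ee) = 31ff ← matches

3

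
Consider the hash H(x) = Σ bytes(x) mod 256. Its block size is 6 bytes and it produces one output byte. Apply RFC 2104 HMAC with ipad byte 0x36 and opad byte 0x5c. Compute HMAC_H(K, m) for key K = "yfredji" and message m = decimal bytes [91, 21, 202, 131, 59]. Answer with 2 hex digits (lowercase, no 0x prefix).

Key "yfredji" = 79 66 72 65 64 6a 69 is 7 bytes > B = 6, so hash it first: H(key) = ed, then zero-pad to 6 bytes: K' = ed 00 00 00 00 00.
K' ⊕ ipad = db 36 36 36 36 36.  K' ⊕ opad = b1 5c 5c 5c 5c 5c.
Inner input = (K'⊕ipad) ∥ m = db 36 36 36 36 36 ∥ 5b 15 ca 83 3b.
Inner hash: sum = 219+54+54+54+54+54+91+21+202+131+59 = 993; mod 256 = 225 → e1.
Outer input = (K'⊕opad) ∥ inner = b1 5c 5c 5c 5c 5c ∥ e1.
Outer hash (tag): sum = 177+92+92+92+92+92+225 = 862; mod 256 = 94 → 5e.

5e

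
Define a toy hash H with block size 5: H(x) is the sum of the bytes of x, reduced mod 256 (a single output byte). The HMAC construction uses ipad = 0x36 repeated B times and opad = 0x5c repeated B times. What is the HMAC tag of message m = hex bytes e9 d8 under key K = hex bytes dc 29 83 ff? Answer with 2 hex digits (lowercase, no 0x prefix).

51

Key hex bytes dc 29 83 ff is 4 bytes ≤ B = 5; zero-pad to 5 bytes: K' = dc 29 83 ff 00.
K' ⊕ ipad = ea 1f b5 c9 36.  K' ⊕ opad = 80 75 df a3 5c.
Inner input = (K'⊕ipad) ∥ m = ea 1f b5 c9 36 ∥ e9 d8.
Inner hash: sum = 234+31+181+201+54+233+216 = 1150; mod 256 = 126 → 7e.
Outer input = (K'⊕opad) ∥ inner = 80 75 df a3 5c ∥ 7e.
Outer hash (tag): sum = 128+117+223+163+92+126 = 849; mod 256 = 81 → 51.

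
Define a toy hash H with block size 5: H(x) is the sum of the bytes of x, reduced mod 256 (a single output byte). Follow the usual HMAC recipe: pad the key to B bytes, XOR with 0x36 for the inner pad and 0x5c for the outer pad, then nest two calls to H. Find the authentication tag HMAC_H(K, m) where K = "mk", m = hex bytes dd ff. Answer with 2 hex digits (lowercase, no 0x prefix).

Key "mk" = 6d 6b is 2 bytes ≤ B = 5; zero-pad to 5 bytes: K' = 6d 6b 00 00 00.
K' ⊕ ipad = 5b 5d 36 36 36.  K' ⊕ opad = 31 37 5c 5c 5c.
Inner input = (K'⊕ipad) ∥ m = 5b 5d 36 36 36 ∥ dd ff.
Inner hash: sum = 91+93+54+54+54+221+255 = 822; mod 256 = 54 → 36.
Outer input = (K'⊕opad) ∥ inner = 31 37 5c 5c 5c ∥ 36.
Outer hash (tag): sum = 49+55+92+92+92+54 = 434; mod 256 = 178 → b2.

b2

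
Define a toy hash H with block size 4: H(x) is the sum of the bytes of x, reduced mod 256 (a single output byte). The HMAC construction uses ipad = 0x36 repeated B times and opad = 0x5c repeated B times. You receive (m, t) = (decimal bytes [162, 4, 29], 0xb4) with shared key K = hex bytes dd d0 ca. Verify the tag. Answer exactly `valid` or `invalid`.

invalid

Key hex bytes dd d0 ca is 3 bytes ≤ B = 4; zero-pad to 4 bytes: K' = dd d0 ca 00.
K' ⊕ ipad = eb e6 fc 36; K' ⊕ opad = 81 8c 96 5c.
Inner hash: sum = 235+230+252+54+162+4+29 = 966; mod 256 = 198 → c6.
Outer hash (recomputed tag): sum = 129+140+150+92+198 = 709; mod 256 = 197 → c5.
Recomputed tag = c5; claimed = b4 → mismatch.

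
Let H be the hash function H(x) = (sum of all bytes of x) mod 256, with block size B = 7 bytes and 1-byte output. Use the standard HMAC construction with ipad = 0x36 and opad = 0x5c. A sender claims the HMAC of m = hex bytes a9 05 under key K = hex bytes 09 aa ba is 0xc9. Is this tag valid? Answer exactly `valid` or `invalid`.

Key hex bytes 09 aa ba is 3 bytes ≤ B = 7; zero-pad to 7 bytes: K' = 09 aa ba 00 00 00 00.
K' ⊕ ipad = 3f 9c 8c 36 36 36 36; K' ⊕ opad = 55 f6 e6 5c 5c 5c 5c.
Inner hash: sum = 63+156+140+54+54+54+54+169+5 = 749; mod 256 = 237 → ed.
Outer hash (recomputed tag): sum = 85+246+230+92+92+92+92+237 = 1166; mod 256 = 142 → 8e.
Recomputed tag = 8e; claimed = c9 → mismatch.

invalid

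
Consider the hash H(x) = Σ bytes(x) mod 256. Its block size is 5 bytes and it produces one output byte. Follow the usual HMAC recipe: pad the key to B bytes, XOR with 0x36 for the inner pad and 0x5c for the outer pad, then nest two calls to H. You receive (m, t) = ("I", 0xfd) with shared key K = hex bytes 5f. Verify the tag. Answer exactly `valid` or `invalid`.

Key hex bytes 5f is 1 byte ≤ B = 5; zero-pad to 5 bytes: K' = 5f 00 00 00 00.
K' ⊕ ipad = 69 36 36 36 36; K' ⊕ opad = 03 5c 5c 5c 5c.
Inner hash: sum = 105+54+54+54+54+73 = 394; mod 256 = 138 → 8a.
Outer hash (recomputed tag): sum = 3+92+92+92+92+138 = 509; mod 256 = 253 → fd.
Recomputed tag = fd; claimed = fd → match.

valid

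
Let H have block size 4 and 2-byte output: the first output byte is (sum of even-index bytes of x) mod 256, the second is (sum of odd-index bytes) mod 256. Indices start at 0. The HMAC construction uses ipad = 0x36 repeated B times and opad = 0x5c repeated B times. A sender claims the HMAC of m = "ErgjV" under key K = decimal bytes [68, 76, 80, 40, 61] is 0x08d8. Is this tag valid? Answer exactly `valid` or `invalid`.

Key decimal bytes [68, 76, 80, 40, 61] = 44 4c 50 28 3d is 5 bytes > B = 4, so hash it first: H(key) = d1 74, then zero-pad to 4 bytes: K' = d1 74 00 00.
K' ⊕ ipad = e7 42 36 36; K' ⊕ opad = 8d 28 5c 5c.
Inner hash: even-index sum = 543 mod 256 = 31; odd-index sum = 340 mod 256 = 84 → 1f 54.
Outer hash (recomputed tag): even-index sum = 264 mod 256 = 8; odd-index sum = 216 mod 256 = 216 → 08 d8.
Recomputed tag = 08d8; claimed = 08d8 → match.

valid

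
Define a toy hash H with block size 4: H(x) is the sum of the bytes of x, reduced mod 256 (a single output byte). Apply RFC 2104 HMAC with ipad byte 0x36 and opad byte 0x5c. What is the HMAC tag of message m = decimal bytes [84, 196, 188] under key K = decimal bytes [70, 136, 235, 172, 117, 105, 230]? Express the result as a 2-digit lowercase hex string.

1e

Key decimal bytes [70, 136, 235, 172, 117, 105, 230] = 46 88 eb ac 75 69 e6 is 7 bytes > B = 4, so hash it first: H(key) = 29, then zero-pad to 4 bytes: K' = 29 00 00 00.
K' ⊕ ipad = 1f 36 36 36.  K' ⊕ opad = 75 5c 5c 5c.
Inner input = (K'⊕ipad) ∥ m = 1f 36 36 36 ∥ 54 c4 bc.
Inner hash: sum = 31+54+54+54+84+196+188 = 661; mod 256 = 149 → 95.
Outer input = (K'⊕opad) ∥ inner = 75 5c 5c 5c ∥ 95.
Outer hash (tag): sum = 117+92+92+92+149 = 542; mod 256 = 30 → 1e.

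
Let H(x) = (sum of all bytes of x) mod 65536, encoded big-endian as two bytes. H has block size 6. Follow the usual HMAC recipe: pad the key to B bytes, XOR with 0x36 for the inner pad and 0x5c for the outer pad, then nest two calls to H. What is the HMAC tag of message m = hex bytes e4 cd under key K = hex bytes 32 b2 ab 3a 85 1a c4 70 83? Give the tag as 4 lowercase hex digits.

02f1

Key hex bytes 32 b2 ab 3a 85 1a c4 70 83 is 9 bytes > B = 6, so hash it first: H(key) = 04 1f, then zero-pad to 6 bytes: K' = 04 1f 00 00 00 00.
K' ⊕ ipad = 32 29 36 36 36 36.  K' ⊕ opad = 58 43 5c 5c 5c 5c.
Inner input = (K'⊕ipad) ∥ m = 32 29 36 36 36 36 ∥ e4 cd.
Inner hash: sum = 50+41+54+54+54+54+228+205 = 740 → 02 e4.
Outer input = (K'⊕opad) ∥ inner = 58 43 5c 5c 5c 5c ∥ 02 e4.
Outer hash (tag): sum = 88+67+92+92+92+92+2+228 = 753 → 02 f1.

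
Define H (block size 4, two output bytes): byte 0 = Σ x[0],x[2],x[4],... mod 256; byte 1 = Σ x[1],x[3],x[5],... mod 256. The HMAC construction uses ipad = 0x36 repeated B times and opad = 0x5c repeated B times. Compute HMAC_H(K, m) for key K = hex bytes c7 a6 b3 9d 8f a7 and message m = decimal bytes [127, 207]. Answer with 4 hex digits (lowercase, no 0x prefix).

a5f3

Key hex bytes c7 a6 b3 9d 8f a7 is 6 bytes > B = 4, so hash it first: H(key) = 09 ea, then zero-pad to 4 bytes: K' = 09 ea 00 00.
K' ⊕ ipad = 3f dc 36 36.  K' ⊕ opad = 55 b6 5c 5c.
Inner input = (K'⊕ipad) ∥ m = 3f dc 36 36 ∥ 7f cf.
Inner hash: even-index sum = 244 mod 256 = 244; odd-index sum = 481 mod 256 = 225 → f4 e1.
Outer input = (K'⊕opad) ∥ inner = 55 b6 5c 5c ∥ f4 e1.
Outer hash (tag): even-index sum = 421 mod 256 = 165; odd-index sum = 499 mod 256 = 243 → a5 f3.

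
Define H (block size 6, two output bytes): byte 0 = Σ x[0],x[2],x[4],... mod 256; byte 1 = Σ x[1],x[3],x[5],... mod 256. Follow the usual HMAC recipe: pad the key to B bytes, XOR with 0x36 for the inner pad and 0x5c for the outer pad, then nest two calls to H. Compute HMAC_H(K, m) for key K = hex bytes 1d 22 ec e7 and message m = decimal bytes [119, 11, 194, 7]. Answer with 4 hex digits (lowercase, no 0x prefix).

Key hex bytes 1d 22 ec e7 is 4 bytes ≤ B = 6; zero-pad to 6 bytes: K' = 1d 22 ec e7 00 00.
K' ⊕ ipad = 2b 14 da d1 36 36.  K' ⊕ opad = 41 7e b0 bb 5c 5c.
Inner input = (K'⊕ipad) ∥ m = 2b 14 da d1 36 36 ∥ 77 0b c2 07.
Inner hash: even-index sum = 628 mod 256 = 116; odd-index sum = 301 mod 256 = 45 → 74 2d.
Outer input = (K'⊕opad) ∥ inner = 41 7e b0 bb 5c 5c ∥ 74 2d.
Outer hash (tag): even-index sum = 449 mod 256 = 193; odd-index sum = 450 mod 256 = 194 → c1 c2.

c1c2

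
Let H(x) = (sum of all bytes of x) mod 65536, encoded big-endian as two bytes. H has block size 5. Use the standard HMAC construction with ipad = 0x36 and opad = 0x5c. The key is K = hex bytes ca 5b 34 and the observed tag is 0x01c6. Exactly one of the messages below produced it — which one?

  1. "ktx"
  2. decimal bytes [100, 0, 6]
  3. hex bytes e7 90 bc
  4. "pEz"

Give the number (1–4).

Key hex bytes ca 5b 34 is 3 bytes ≤ B = 5; zero-pad to 5 bytes: K' = ca 5b 34 00 00.
K' ⊕ ipad = fc 6d 02 36 36; K' ⊕ opad = 96 07 68 5c 5c.
m1: inner = H(fc 6d 02 36 36 6b 74 78) = 03 2e; tag = H(96 07 68 5c 5c 03 2e) = 01ee
m2: inner = H(fc 6d 02 36 36 64 00 06) = 02 41; tag = H(96 07 68 5c 5c 02 41) = 0200
m3: inner = H(fc 6d 02 36 36 e7 90 bc) = 04 0a; tag = H(96 07 68 5c 5c 04 0a) = 01cb
m4: inner = H(fc 6d 02 36 36 70 45 7a) = 03 06; tag = H(96 07 68 5c 5c 03 06) = 01c6 ← matches

4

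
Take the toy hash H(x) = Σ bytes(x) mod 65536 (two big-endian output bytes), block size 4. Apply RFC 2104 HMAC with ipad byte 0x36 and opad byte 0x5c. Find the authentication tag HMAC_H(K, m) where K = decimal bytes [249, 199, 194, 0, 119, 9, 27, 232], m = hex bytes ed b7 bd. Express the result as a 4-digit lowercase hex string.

019e

Key decimal bytes [249, 199, 194, 0, 119, 9, 27, 232] = f9 c7 c2 00 77 09 1b e8 is 8 bytes > B = 4, so hash it first: H(key) = 04 05, then zero-pad to 4 bytes: K' = 04 05 00 00.
K' ⊕ ipad = 32 33 36 36.  K' ⊕ opad = 58 59 5c 5c.
Inner input = (K'⊕ipad) ∥ m = 32 33 36 36 ∥ ed b7 bd.
Inner hash: sum = 50+51+54+54+237+183+189 = 818 → 03 32.
Outer input = (K'⊕opad) ∥ inner = 58 59 5c 5c ∥ 03 32.
Outer hash (tag): sum = 88+89+92+92+3+50 = 414 → 01 9e.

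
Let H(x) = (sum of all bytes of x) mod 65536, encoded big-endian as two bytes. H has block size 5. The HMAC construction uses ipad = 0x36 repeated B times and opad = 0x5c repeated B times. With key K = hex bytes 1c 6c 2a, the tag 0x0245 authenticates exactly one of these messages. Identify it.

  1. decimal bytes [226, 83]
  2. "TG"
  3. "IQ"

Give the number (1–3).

3

Key hex bytes 1c 6c 2a is 3 bytes ≤ B = 5; zero-pad to 5 bytes: K' = 1c 6c 2a 00 00.
K' ⊕ ipad = 2a 5a 1c 36 36; K' ⊕ opad = 40 30 76 5c 5c.
m1: inner = H(2a 5a 1c 36 36 e2 53) = 02 41; tag = H(40 30 76 5c 5c 02 41) = 01e1
m2: inner = H(2a 5a 1c 36 36 54 47) = 01 a7; tag = H(40 30 76 5c 5c 01 a7) = 0246
m3: inner = H(2a 5a 1c 36 36 49 51) = 01 a6; tag = H(40 30 76 5c 5c 01 a6) = 0245 ← matches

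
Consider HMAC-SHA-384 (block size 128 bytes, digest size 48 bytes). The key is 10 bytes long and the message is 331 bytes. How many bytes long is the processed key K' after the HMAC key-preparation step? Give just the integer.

128

Key is 10 ≤ 128 bytes, zero-padded: |K'| = 128.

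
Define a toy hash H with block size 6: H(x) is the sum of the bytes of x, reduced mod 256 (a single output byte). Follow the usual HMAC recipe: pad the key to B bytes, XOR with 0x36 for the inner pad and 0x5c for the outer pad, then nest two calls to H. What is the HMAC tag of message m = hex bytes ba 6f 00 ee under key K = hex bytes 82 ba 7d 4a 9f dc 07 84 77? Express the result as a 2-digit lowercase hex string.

83

Key hex bytes 82 ba 7d 4a 9f dc 07 84 77 is 9 bytes > B = 6, so hash it first: H(key) = 80, then zero-pad to 6 bytes: K' = 80 00 00 00 00 00.
K' ⊕ ipad = b6 36 36 36 36 36.  K' ⊕ opad = dc 5c 5c 5c 5c 5c.
Inner input = (K'⊕ipad) ∥ m = b6 36 36 36 36 36 ∥ ba 6f 00 ee.
Inner hash: sum = 182+54+54+54+54+54+186+111+0+238 = 987; mod 256 = 219 → db.
Outer input = (K'⊕opad) ∥ inner = dc 5c 5c 5c 5c 5c ∥ db.
Outer hash (tag): sum = 220+92+92+92+92+92+219 = 899; mod 256 = 131 → 83.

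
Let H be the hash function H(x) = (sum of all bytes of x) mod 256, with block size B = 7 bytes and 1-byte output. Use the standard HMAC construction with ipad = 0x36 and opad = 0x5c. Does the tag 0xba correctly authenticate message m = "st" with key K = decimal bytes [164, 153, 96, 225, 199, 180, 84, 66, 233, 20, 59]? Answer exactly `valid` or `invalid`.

invalid

Key decimal bytes [164, 153, 96, 225, 199, 180, 84, 66, 233, 20, 59] = a4 99 60 e1 c7 b4 54 42 e9 14 3b is 11 bytes > B = 7, so hash it first: H(key) = c7, then zero-pad to 7 bytes: K' = c7 00 00 00 00 00 00.
K' ⊕ ipad = f1 36 36 36 36 36 36; K' ⊕ opad = 9b 5c 5c 5c 5c 5c 5c.
Inner hash: sum = 241+54+54+54+54+54+54+115+116 = 796; mod 256 = 28 → 1c.
Outer hash (recomputed tag): sum = 155+92+92+92+92+92+92+28 = 735; mod 256 = 223 → df.
Recomputed tag = df; claimed = ba → mismatch.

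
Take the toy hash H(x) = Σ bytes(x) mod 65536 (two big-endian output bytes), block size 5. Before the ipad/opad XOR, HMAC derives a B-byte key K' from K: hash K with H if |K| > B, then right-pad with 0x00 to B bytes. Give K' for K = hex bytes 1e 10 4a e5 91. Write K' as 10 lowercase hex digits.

1e104ae591

Key hex bytes 1e 10 4a e5 91 is exactly B = 5 bytes: K' = 1e 10 4a e5 91.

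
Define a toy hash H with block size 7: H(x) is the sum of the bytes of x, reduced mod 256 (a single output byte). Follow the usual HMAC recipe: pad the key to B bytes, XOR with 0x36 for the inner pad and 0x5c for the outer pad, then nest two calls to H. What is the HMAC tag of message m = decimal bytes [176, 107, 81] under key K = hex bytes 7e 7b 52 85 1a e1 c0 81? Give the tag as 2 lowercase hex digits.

62

Key hex bytes 7e 7b 52 85 1a e1 c0 81 is 8 bytes > B = 7, so hash it first: H(key) = 0c, then zero-pad to 7 bytes: K' = 0c 00 00 00 00 00 00.
K' ⊕ ipad = 3a 36 36 36 36 36 36.  K' ⊕ opad = 50 5c 5c 5c 5c 5c 5c.
Inner input = (K'⊕ipad) ∥ m = 3a 36 36 36 36 36 36 ∥ b0 6b 51.
Inner hash: sum = 58+54+54+54+54+54+54+176+107+81 = 746; mod 256 = 234 → ea.
Outer input = (K'⊕opad) ∥ inner = 50 5c 5c 5c 5c 5c 5c ∥ ea.
Outer hash (tag): sum = 80+92+92+92+92+92+92+234 = 866; mod 256 = 98 → 62.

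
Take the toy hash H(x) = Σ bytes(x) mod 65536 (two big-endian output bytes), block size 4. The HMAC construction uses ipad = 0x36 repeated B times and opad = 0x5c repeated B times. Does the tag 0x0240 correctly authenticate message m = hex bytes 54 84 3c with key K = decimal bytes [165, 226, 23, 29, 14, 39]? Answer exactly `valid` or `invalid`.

Key decimal bytes [165, 226, 23, 29, 14, 39] = a5 e2 17 1d 0e 27 is 6 bytes > B = 4, so hash it first: H(key) = 01 f0, then zero-pad to 4 bytes: K' = 01 f0 00 00.
K' ⊕ ipad = 37 c6 36 36; K' ⊕ opad = 5d ac 5c 5c.
Inner hash: sum = 55+198+54+54+84+132+60 = 637 → 02 7d.
Outer hash (recomputed tag): sum = 93+172+92+92+2+125 = 576 → 02 40.
Recomputed tag = 0240; claimed = 0240 → match.

valid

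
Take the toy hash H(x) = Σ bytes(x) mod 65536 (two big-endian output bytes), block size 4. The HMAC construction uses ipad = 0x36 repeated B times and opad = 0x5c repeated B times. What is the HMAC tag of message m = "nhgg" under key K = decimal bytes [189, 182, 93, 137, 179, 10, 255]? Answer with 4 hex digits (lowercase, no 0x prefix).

Key decimal bytes [189, 182, 93, 137, 179, 10, 255] = bd b6 5d 89 b3 0a ff is 7 bytes > B = 4, so hash it first: H(key) = 04 15, then zero-pad to 4 bytes: K' = 04 15 00 00.
K' ⊕ ipad = 32 23 36 36.  K' ⊕ opad = 58 49 5c 5c.
Inner input = (K'⊕ipad) ∥ m = 32 23 36 36 ∥ 6e 68 67 67.
Inner hash: sum = 50+35+54+54+110+104+103+103 = 613 → 02 65.
Outer input = (K'⊕opad) ∥ inner = 58 49 5c 5c ∥ 02 65.
Outer hash (tag): sum = 88+73+92+92+2+101 = 448 → 01 c0.

01c0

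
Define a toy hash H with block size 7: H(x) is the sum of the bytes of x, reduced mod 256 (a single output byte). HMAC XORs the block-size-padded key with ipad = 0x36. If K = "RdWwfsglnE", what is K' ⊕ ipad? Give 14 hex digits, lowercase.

Key "RdWwfsglnE" = 52 64 57 77 66 73 67 6c 6e 45 is 10 bytes > B = 7, so hash it first: H(key) = e3, then zero-pad to 7 bytes: K' = e3 00 00 00 00 00 00.
XOR each byte with 0x36: e3⊕36=d5, 00⊕36=36, 00⊕36=36, 00⊕36=36, 00⊕36=36, 00⊕36=36, 00⊕36=36.

d5363636363636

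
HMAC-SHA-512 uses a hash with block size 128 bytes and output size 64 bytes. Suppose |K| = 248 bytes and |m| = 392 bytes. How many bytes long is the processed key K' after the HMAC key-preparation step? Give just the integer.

128

Key is 248 > 128 bytes, so it is hashed to 64 bytes then zero-padded to 128: |K'| = 128.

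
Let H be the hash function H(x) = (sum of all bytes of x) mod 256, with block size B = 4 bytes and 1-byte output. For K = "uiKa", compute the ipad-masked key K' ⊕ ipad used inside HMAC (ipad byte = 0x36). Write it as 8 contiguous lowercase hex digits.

Key "uiKa" = 75 69 4b 61 is exactly B = 4 bytes: K' = 75 69 4b 61.
XOR each byte with 0x36: 75⊕36=43, 69⊕36=5f, 4b⊕36=7d, 61⊕36=57.

435f7d57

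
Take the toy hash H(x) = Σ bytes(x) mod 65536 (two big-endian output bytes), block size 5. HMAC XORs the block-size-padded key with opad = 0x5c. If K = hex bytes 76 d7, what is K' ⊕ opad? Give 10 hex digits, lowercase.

2a8b5c5c5c

Key hex bytes 76 d7 is 2 bytes ≤ B = 5; zero-pad to 5 bytes: K' = 76 d7 00 00 00.
XOR each byte with 0x5c: 76⊕5c=2a, d7⊕5c=8b, 00⊕5c=5c, 00⊕5c=5c, 00⊕5c=5c.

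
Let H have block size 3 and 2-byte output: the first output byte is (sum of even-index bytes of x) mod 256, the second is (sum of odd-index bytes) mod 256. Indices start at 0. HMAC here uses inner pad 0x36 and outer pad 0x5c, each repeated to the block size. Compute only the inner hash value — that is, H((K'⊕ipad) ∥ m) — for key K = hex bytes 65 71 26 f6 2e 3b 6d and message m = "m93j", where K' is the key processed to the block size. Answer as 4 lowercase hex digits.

Key hex bytes 65 71 26 f6 2e 3b 6d is 7 bytes > B = 3, so hash it first: H(key) = 26 a2, then zero-pad to 3 bytes: K' = 26 a2 00.
K' ⊕ ipad = 10 94 36.
Inner input = 10 94 36 ∥ 6d 39 33 6a.
Inner hash: even-index sum = 233 mod 256 = 233; odd-index sum = 308 mod 256 = 52 → e9 34.

e934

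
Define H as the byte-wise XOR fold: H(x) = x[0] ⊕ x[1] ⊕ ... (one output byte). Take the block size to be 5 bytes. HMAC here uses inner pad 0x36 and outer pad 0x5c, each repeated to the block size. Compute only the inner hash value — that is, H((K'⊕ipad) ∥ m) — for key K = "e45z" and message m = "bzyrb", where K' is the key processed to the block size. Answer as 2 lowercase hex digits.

Key "e45z" = 65 34 35 7a is 4 bytes ≤ B = 5; zero-pad to 5 bytes: K' = 65 34 35 7a 00.
K' ⊕ ipad = 53 02 03 4c 36.
Inner input = 53 02 03 4c 36 ∥ 62 7a 79 72 62.
Inner hash: XOR 53⊕02⊕03⊕4c⊕36⊕62⊕7a⊕79⊕72⊕62 = 59.

59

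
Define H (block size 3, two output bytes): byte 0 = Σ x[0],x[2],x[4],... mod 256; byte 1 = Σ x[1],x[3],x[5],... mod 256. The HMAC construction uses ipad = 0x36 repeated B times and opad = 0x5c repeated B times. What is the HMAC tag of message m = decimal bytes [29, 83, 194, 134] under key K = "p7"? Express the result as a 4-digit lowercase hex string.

Key "p7" = 70 37 is 2 bytes ≤ B = 3; zero-pad to 3 bytes: K' = 70 37 00.
K' ⊕ ipad = 46 01 36.  K' ⊕ opad = 2c 6b 5c.
Inner input = (K'⊕ipad) ∥ m = 46 01 36 ∥ 1d 53 c2 86.
Inner hash: even-index sum = 341 mod 256 = 85; odd-index sum = 224 mod 256 = 224 → 55 e0.
Outer input = (K'⊕opad) ∥ inner = 2c 6b 5c ∥ 55 e0.
Outer hash (tag): even-index sum = 360 mod 256 = 104; odd-index sum = 192 mod 256 = 192 → 68 c0.

68c0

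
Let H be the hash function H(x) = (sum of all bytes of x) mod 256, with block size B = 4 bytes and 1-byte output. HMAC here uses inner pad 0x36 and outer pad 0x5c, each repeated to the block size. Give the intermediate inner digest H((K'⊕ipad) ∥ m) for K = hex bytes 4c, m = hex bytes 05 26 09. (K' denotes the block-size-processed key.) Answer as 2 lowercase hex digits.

50

Key hex bytes 4c is 1 byte ≤ B = 4; zero-pad to 4 bytes: K' = 4c 00 00 00.
K' ⊕ ipad = 7a 36 36 36.
Inner input = 7a 36 36 36 ∥ 05 26 09.
Inner hash: sum = 122+54+54+54+5+38+9 = 336; mod 256 = 80 → 50.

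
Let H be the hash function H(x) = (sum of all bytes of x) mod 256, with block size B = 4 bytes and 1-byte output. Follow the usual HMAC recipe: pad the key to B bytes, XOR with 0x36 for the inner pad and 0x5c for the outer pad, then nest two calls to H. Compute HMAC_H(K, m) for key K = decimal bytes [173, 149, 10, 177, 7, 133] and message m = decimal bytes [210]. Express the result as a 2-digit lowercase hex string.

1c

Key decimal bytes [173, 149, 10, 177, 7, 133] = ad 95 0a b1 07 85 is 6 bytes > B = 4, so hash it first: H(key) = 89, then zero-pad to 4 bytes: K' = 89 00 00 00.
K' ⊕ ipad = bf 36 36 36.  K' ⊕ opad = d5 5c 5c 5c.
Inner input = (K'⊕ipad) ∥ m = bf 36 36 36 ∥ d2.
Inner hash: sum = 191+54+54+54+210 = 563; mod 256 = 51 → 33.
Outer input = (K'⊕opad) ∥ inner = d5 5c 5c 5c ∥ 33.
Outer hash (tag): sum = 213+92+92+92+51 = 540; mod 256 = 28 → 1c.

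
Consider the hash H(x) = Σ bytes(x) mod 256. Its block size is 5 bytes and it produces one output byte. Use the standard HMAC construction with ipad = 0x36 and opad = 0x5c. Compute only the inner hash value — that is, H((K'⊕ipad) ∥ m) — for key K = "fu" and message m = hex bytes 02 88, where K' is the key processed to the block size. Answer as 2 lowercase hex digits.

Key "fu" = 66 75 is 2 bytes ≤ B = 5; zero-pad to 5 bytes: K' = 66 75 00 00 00.
K' ⊕ ipad = 50 43 36 36 36.
Inner input = 50 43 36 36 36 ∥ 02 88.
Inner hash: sum = 80+67+54+54+54+2+136 = 447; mod 256 = 191 → bf.

bf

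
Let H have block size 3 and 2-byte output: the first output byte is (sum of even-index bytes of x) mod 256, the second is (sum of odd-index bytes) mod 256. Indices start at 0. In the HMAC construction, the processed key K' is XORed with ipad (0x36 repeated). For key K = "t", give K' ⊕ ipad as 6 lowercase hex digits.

423636

Key "t" = 74 is 1 byte ≤ B = 3; zero-pad to 3 bytes: K' = 74 00 00.
XOR each byte with 0x36: 74⊕36=42, 00⊕36=36, 00⊕36=36.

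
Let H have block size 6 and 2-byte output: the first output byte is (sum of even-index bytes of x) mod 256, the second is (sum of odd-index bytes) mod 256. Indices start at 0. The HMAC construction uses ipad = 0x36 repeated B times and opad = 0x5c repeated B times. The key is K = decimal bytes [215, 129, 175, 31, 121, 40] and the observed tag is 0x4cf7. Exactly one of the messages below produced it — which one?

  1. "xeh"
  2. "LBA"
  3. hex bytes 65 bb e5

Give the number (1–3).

1

Key decimal bytes [215, 129, 175, 31, 121, 40] = d7 81 af 1f 79 28 is exactly B = 6 bytes: K' = d7 81 af 1f 79 28.
K' ⊕ ipad = e1 b7 99 29 4f 1e; K' ⊕ opad = 8b dd f3 43 25 74.
m1: inner = H(e1 b7 99 29 4f 1e 78 65 68) = a9 63; tag = H(8b dd f3 43 25 74 a9 63) = 4cf7 ← matches
m2: inner = H(e1 b7 99 29 4f 1e 4c 42 41) = 56 40; tag = H(8b dd f3 43 25 74 56 40) = f9d4
m3: inner = H(e1 b7 99 29 4f 1e 65 bb e5) = 13 b9; tag = H(8b dd f3 43 25 74 13 b9) = b64d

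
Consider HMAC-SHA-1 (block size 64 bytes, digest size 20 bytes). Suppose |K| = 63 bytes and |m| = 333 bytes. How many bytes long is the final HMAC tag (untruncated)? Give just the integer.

The tag is one SHA-1 digest: 20 bytes.

20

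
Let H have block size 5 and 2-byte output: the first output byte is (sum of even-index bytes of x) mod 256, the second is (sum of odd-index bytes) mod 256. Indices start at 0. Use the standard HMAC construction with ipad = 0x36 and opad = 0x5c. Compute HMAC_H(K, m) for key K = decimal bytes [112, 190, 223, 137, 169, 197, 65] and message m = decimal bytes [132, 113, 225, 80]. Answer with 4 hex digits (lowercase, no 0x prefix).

Key decimal bytes [112, 190, 223, 137, 169, 197, 65] = 70 be df 89 a9 c5 41 is 7 bytes > B = 5, so hash it first: H(key) = 39 0c, then zero-pad to 5 bytes: K' = 39 0c 00 00 00.
K' ⊕ ipad = 0f 3a 36 36 36.  K' ⊕ opad = 65 50 5c 5c 5c.
Inner input = (K'⊕ipad) ∥ m = 0f 3a 36 36 36 ∥ 84 71 e1 50.
Inner hash: even-index sum = 316 mod 256 = 60; odd-index sum = 469 mod 256 = 213 → 3c d5.
Outer input = (K'⊕opad) ∥ inner = 65 50 5c 5c 5c ∥ 3c d5.
Outer hash (tag): even-index sum = 498 mod 256 = 242; odd-index sum = 232 mod 256 = 232 → f2 e8.

f2e8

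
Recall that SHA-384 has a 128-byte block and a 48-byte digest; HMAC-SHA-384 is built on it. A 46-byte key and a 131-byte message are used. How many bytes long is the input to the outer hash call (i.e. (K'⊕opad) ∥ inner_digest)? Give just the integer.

176

Key is 46 ≤ 128 bytes, zero-padded: |K'| = 128.
Outer input = (K'⊕opad) ∥ H(inner) → 128 + 48 = 176 bytes.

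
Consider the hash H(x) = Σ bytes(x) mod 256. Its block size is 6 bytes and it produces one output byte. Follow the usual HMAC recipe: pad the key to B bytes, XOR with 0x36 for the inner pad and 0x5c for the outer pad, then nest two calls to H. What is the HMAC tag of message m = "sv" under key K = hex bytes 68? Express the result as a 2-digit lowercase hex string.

55

Key hex bytes 68 is 1 byte ≤ B = 6; zero-pad to 6 bytes: K' = 68 00 00 00 00 00.
K' ⊕ ipad = 5e 36 36 36 36 36.  K' ⊕ opad = 34 5c 5c 5c 5c 5c.
Inner input = (K'⊕ipad) ∥ m = 5e 36 36 36 36 36 ∥ 73 76.
Inner hash: sum = 94+54+54+54+54+54+115+118 = 597; mod 256 = 85 → 55.
Outer input = (K'⊕opad) ∥ inner = 34 5c 5c 5c 5c 5c ∥ 55.
Outer hash (tag): sum = 52+92+92+92+92+92+85 = 597; mod 256 = 85 → 55.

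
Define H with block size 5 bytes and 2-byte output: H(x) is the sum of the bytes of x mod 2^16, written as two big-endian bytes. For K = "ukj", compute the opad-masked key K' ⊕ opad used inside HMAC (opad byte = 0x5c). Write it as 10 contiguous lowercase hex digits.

2937365c5c

Key "ukj" = 75 6b 6a is 3 bytes ≤ B = 5; zero-pad to 5 bytes: K' = 75 6b 6a 00 00.
XOR each byte with 0x5c: 75⊕5c=29, 6b⊕5c=37, 6a⊕5c=36, 00⊕5c=5c, 00⊕5c=5c.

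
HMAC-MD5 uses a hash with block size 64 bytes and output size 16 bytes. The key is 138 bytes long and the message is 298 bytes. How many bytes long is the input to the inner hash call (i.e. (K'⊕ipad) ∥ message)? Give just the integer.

362

Key is 138 > 64 bytes, so it is hashed to 16 bytes then zero-padded to 64: |K'| = 64.
Inner input = (K'⊕ipad) ∥ m → 64 + 298 = 362 bytes.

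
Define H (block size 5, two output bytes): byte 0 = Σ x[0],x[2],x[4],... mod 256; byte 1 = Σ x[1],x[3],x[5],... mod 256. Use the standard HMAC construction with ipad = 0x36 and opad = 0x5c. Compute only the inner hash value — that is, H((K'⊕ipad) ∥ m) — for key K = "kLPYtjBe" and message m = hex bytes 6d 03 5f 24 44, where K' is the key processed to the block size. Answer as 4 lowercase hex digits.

Key "kLPYtjBe" = 6b 4c 50 59 74 6a 42 65 is 8 bytes > B = 5, so hash it first: H(key) = 71 74, then zero-pad to 5 bytes: K' = 71 74 00 00 00.
K' ⊕ ipad = 47 42 36 36 36.
Inner input = 47 42 36 36 36 ∥ 6d 03 5f 24 44.
Inner hash: even-index sum = 218 mod 256 = 218; odd-index sum = 392 mod 256 = 136 → da 88.

da88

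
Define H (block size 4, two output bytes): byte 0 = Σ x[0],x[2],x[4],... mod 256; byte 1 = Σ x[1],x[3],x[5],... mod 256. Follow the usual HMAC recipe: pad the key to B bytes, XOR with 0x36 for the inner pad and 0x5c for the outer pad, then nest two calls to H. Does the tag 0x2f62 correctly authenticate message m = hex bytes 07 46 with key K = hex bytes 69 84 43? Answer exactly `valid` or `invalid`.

Key hex bytes 69 84 43 is 3 bytes ≤ B = 4; zero-pad to 4 bytes: K' = 69 84 43 00.
K' ⊕ ipad = 5f b2 75 36; K' ⊕ opad = 35 d8 1f 5c.
Inner hash: even-index sum = 219 mod 256 = 219; odd-index sum = 302 mod 256 = 46 → db 2e.
Outer hash (recomputed tag): even-index sum = 303 mod 256 = 47; odd-index sum = 354 mod 256 = 98 → 2f 62.
Recomputed tag = 2f62; claimed = 2f62 → match.

valid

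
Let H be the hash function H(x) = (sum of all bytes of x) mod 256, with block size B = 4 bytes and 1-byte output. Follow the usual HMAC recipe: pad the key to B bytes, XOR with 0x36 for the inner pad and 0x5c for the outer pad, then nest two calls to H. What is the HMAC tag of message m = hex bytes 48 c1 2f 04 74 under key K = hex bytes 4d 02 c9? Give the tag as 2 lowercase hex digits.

Key hex bytes 4d 02 c9 is 3 bytes ≤ B = 4; zero-pad to 4 bytes: K' = 4d 02 c9 00.
K' ⊕ ipad = 7b 34 ff 36.  K' ⊕ opad = 11 5e 95 5c.
Inner input = (K'⊕ipad) ∥ m = 7b 34 ff 36 ∥ 48 c1 2f 04 74.
Inner hash: sum = 123+52+255+54+72+193+47+4+116 = 916; mod 256 = 148 → 94.
Outer input = (K'⊕opad) ∥ inner = 11 5e 95 5c ∥ 94.
Outer hash (tag): sum = 17+94+149+92+148 = 500; mod 256 = 244 → f4.

f4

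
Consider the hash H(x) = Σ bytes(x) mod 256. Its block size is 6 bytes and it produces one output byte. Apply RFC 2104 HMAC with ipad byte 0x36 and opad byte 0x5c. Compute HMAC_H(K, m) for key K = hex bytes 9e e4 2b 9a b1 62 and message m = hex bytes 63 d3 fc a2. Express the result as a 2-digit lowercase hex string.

d4

Key hex bytes 9e e4 2b 9a b1 62 is exactly B = 6 bytes: K' = 9e e4 2b 9a b1 62.
K' ⊕ ipad = a8 d2 1d ac 87 54.  K' ⊕ opad = c2 b8 77 c6 ed 3e.
Inner input = (K'⊕ipad) ∥ m = a8 d2 1d ac 87 54 ∥ 63 d3 fc a2.
Inner hash: sum = 168+210+29+172+135+84+99+211+252+162 = 1522; mod 256 = 242 → f2.
Outer input = (K'⊕opad) ∥ inner = c2 b8 77 c6 ed 3e ∥ f2.
Outer hash (tag): sum = 194+184+119+198+237+62+242 = 1236; mod 256 = 212 → d4.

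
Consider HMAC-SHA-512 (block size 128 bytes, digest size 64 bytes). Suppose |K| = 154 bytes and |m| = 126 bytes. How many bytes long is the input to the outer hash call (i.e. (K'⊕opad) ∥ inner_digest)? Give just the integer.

192

Key is 154 > 128 bytes, so it is hashed to 64 bytes then zero-padded to 128: |K'| = 128.
Outer input = (K'⊕opad) ∥ H(inner) → 128 + 64 = 192 bytes.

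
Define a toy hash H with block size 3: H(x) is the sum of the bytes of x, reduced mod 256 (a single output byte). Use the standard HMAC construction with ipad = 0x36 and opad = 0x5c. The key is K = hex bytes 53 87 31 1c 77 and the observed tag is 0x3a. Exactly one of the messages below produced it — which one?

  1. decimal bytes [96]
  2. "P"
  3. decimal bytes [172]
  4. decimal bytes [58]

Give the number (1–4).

3

Key hex bytes 53 87 31 1c 77 is 5 bytes > B = 3, so hash it first: H(key) = 9e, then zero-pad to 3 bytes: K' = 9e 00 00.
K' ⊕ ipad = a8 36 36; K' ⊕ opad = c2 5c 5c.
m1: inner = H(a8 36 36 60) = 74; tag = H(c2 5c 5c 74) = ee
m2: inner = H(a8 36 36 50) = 64; tag = H(c2 5c 5c 64) = de
m3: inner = H(a8 36 36 ac) = c0; tag = H(c2 5c 5c c0) = 3a ← matches
m4: inner = H(a8 36 36 3a) = 4e; tag = H(c2 5c 5c 4e) = c8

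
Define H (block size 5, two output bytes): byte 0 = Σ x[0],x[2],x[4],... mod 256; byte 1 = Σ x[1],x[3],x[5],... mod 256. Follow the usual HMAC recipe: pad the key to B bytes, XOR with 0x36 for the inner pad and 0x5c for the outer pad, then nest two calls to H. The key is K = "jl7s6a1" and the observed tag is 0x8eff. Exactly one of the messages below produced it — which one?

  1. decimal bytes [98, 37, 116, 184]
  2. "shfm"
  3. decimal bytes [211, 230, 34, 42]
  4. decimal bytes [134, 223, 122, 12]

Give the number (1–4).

Key "jl7s6a1" = 6a 6c 37 73 36 61 31 is 7 bytes > B = 5, so hash it first: H(key) = 08 40, then zero-pad to 5 bytes: K' = 08 40 00 00 00.
K' ⊕ ipad = 3e 76 36 36 36; K' ⊕ opad = 54 1c 5c 5c 5c.
m1: inner = H(3e 76 36 36 36 62 25 74 b8) = 87 82; tag = H(54 1c 5c 5c 5c 87 82) = 8eff ← matches
m2: inner = H(3e 76 36 36 36 73 68 66 6d) = 7f 85; tag = H(54 1c 5c 5c 5c 7f 85) = 91f7
m3: inner = H(3e 76 36 36 36 d3 e6 22 2a) = ba a1; tag = H(54 1c 5c 5c 5c ba a1) = ad32
m4: inner = H(3e 76 36 36 36 86 df 7a 0c) = 95 ac; tag = H(54 1c 5c 5c 5c 95 ac) = b80d

1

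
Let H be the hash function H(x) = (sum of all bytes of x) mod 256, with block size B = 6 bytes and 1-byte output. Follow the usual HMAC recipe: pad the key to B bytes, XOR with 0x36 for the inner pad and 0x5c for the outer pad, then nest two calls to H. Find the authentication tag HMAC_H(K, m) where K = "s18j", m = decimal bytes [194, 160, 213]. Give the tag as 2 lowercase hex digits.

Key "s18j" = 73 31 38 6a is 4 bytes ≤ B = 6; zero-pad to 6 bytes: K' = 73 31 38 6a 00 00.
K' ⊕ ipad = 45 07 0e 5c 36 36.  K' ⊕ opad = 2f 6d 64 36 5c 5c.
Inner input = (K'⊕ipad) ∥ m = 45 07 0e 5c 36 36 ∥ c2 a0 d5.
Inner hash: sum = 69+7+14+92+54+54+194+160+213 = 857; mod 256 = 89 → 59.
Outer input = (K'⊕opad) ∥ inner = 2f 6d 64 36 5c 5c ∥ 59.
Outer hash (tag): sum = 47+109+100+54+92+92+89 = 583; mod 256 = 71 → 47.

47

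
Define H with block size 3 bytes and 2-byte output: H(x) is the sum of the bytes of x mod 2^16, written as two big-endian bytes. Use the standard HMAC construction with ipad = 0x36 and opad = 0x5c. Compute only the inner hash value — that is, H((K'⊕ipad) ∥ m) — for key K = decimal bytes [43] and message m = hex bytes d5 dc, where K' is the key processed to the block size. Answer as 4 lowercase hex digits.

023a

Key decimal bytes [43] = 2b is 1 byte ≤ B = 3; zero-pad to 3 bytes: K' = 2b 00 00.
K' ⊕ ipad = 1d 36 36.
Inner input = 1d 36 36 ∥ d5 dc.
Inner hash: sum = 29+54+54+213+220 = 570 → 02 3a.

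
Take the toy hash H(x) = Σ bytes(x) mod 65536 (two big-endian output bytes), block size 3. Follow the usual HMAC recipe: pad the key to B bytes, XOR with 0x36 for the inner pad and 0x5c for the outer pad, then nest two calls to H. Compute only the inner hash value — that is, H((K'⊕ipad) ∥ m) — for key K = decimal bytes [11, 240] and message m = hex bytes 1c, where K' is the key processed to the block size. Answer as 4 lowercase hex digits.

0155

Key decimal bytes [11, 240] = 0b f0 is 2 bytes ≤ B = 3; zero-pad to 3 bytes: K' = 0b f0 00.
K' ⊕ ipad = 3d c6 36.
Inner input = 3d c6 36 ∥ 1c.
Inner hash: sum = 61+198+54+28 = 341 → 01 55.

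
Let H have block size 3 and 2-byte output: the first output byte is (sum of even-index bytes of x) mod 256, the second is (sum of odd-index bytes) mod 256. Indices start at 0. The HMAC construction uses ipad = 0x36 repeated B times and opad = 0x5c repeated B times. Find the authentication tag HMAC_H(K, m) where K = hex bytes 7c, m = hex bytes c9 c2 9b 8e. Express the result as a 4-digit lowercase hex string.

162c

Key hex bytes 7c is 1 byte ≤ B = 3; zero-pad to 3 bytes: K' = 7c 00 00.
K' ⊕ ipad = 4a 36 36.  K' ⊕ opad = 20 5c 5c.
Inner input = (K'⊕ipad) ∥ m = 4a 36 36 ∥ c9 c2 9b 8e.
Inner hash: even-index sum = 464 mod 256 = 208; odd-index sum = 410 mod 256 = 154 → d0 9a.
Outer input = (K'⊕opad) ∥ inner = 20 5c 5c ∥ d0 9a.
Outer hash (tag): even-index sum = 278 mod 256 = 22; odd-index sum = 300 mod 256 = 44 → 16 2c.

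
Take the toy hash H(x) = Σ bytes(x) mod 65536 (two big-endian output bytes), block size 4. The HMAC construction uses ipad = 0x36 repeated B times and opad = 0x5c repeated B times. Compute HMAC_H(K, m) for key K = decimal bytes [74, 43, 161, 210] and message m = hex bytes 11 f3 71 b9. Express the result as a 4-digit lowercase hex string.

025e

Key decimal bytes [74, 43, 161, 210] = 4a 2b a1 d2 is exactly B = 4 bytes: K' = 4a 2b a1 d2.
K' ⊕ ipad = 7c 1d 97 e4.  K' ⊕ opad = 16 77 fd 8e.
Inner input = (K'⊕ipad) ∥ m = 7c 1d 97 e4 ∥ 11 f3 71 b9.
Inner hash: sum = 124+29+151+228+17+243+113+185 = 1090 → 04 42.
Outer input = (K'⊕opad) ∥ inner = 16 77 fd 8e ∥ 04 42.
Outer hash (tag): sum = 22+119+253+142+4+66 = 606 → 02 5e.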